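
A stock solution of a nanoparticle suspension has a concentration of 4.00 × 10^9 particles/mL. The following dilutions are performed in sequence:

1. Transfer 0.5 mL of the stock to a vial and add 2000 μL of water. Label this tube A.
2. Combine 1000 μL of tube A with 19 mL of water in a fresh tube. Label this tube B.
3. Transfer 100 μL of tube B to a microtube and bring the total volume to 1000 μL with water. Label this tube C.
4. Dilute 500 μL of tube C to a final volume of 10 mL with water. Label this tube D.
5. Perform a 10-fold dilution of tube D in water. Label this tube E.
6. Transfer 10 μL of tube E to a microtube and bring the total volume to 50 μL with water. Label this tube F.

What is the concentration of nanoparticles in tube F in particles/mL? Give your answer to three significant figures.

Step 1: 0.5 mL + 2000 μL = 2.5 mL total → factor 2.5/0.5 = 5
Step 2: 1000 μL + 19 mL = 20000 μL total → factor 20000/1000 = 20
Step 3: 100 μL brought to 1000 μL → factor 1000/100 = 10
Step 4: 500 μL brought to 10 mL → factor 10000/500 = 20
Step 5: 10-fold → factor 10
Step 6: 10 μL brought to 50 μL → factor 50/10 = 5
Overall dilution factor = 5 × 20 × 10 × 20 × 10 × 5 = 1 × 10^6
Final = 4.00 × 10^9 particles/mL / 1 × 10^6 = 4.00 × 10^3 particles/mL

4.00 × 10^3 particles/mL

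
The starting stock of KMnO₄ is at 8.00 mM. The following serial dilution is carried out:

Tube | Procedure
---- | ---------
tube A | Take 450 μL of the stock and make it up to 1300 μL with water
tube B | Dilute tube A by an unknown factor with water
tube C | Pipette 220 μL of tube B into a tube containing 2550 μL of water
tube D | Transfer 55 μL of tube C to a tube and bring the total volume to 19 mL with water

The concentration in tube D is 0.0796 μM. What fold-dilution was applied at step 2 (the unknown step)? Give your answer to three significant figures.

Step 1: 450 μL brought to 1300 μL → factor 1300/450 = 2.8889
Step 2: unknown factor x
Step 3: 220 μL + 2550 μL = 2770 μL total → factor 2770/220 = 12.591
Step 4: 55 μL brought to 19 mL → factor 19000/55 = 345.45
Product of known-step factors = 12565
Overall factor = 8.00 mM / (0.0796 μM) = 1.005 × 10^5
x = 1.005 × 10^5 / 12565 = 8.00

8.00-fold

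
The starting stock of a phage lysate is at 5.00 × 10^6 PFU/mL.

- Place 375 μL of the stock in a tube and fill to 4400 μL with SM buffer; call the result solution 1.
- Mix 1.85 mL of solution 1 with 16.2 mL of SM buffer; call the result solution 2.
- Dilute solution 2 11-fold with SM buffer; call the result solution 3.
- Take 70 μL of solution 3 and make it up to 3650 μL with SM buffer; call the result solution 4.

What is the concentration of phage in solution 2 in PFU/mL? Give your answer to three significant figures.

4.37 × 10^4 PFU/mL

Step 1: 375 μL brought to 4400 μL → factor 4400/375 = 11.733
Step 2: 1.85 mL + 16.2 mL = 18.05 mL total → factor 18.05/1.85 = 9.7568
Dilution factor through solution 2 = 11.733 × 9.7568 = 114.48
[solution 2] = 5.00 × 10^6 PFU/mL / 114.48 = 4.37 × 10^4 PFU/mL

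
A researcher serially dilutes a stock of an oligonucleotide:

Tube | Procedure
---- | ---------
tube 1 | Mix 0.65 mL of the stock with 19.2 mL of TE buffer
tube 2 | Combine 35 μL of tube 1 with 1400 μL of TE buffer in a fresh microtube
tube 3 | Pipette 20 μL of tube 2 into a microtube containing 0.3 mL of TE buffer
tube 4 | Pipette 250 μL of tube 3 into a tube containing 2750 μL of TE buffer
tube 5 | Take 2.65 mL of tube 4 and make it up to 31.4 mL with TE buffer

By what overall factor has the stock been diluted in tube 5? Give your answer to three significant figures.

2.85 × 10^6

Step 1: 0.65 mL + 19.2 mL = 19.85 mL total → factor 19.85/0.65 = 30.538
Step 2: 35 μL + 1400 μL = 1435 μL total → factor 1435/35 = 41
Step 3: 20 μL + 0.3 mL = 320 μL total → factor 320/20 = 16
Step 4: 250 μL + 2750 μL = 3000 μL total → factor 3000/250 = 12
Step 5: 2.65 mL brought to 31.4 mL → factor 31.4/2.65 = 11.849
Overall dilution factor = 30.538 × 41 × 16 × 12 × 11.849 = 2.8485 × 10^6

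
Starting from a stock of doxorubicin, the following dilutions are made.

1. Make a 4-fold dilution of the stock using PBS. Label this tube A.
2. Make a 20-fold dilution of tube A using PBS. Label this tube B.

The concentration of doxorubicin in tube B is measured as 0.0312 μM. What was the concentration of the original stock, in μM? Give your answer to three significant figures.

Step 1: 4-fold → factor 4
Step 2: 20-fold → factor 20
Overall dilution factor = 4 × 20 = 80
Stock = 0.0312 μM × 80 = 2.50 μM

2.50 μM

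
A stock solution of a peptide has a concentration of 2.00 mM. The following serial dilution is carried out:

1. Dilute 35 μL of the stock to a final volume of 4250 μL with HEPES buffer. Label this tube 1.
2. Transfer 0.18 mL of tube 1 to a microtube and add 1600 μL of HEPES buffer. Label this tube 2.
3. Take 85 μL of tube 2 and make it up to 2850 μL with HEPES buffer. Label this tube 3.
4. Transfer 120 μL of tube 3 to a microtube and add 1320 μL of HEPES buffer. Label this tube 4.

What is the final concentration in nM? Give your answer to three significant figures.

4.14 nM

Step 1: 35 μL brought to 4250 μL → factor 4250/35 = 121.43
Step 2: 0.18 mL + 1600 μL = 1.78 mL total → factor 1.78/0.18 = 9.8889
Step 3: 85 μL brought to 2850 μL → factor 2850/85 = 33.529
Step 4: 120 μL + 1320 μL = 1440 μL total → factor 1440/120 = 12
Overall dilution factor = 121.43 × 9.8889 × 33.529 × 12 = 4.8314 × 10^5
Final = 2.00 mM / 4.8314 × 10^5 = 4.140 × 10^-6 mM = 4.14 nM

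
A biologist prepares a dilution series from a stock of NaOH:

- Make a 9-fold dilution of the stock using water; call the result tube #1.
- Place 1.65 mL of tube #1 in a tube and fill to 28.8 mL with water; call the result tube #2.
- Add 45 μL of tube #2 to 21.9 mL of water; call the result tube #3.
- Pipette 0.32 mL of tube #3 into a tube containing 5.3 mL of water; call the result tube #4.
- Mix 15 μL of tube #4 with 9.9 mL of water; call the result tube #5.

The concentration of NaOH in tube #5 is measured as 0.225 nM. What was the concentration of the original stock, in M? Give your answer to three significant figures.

0.200 M

Step 1: 9-fold → factor 9
Step 2: 1.65 mL brought to 28.8 mL → factor 28.8/1.65 = 17.455
Step 3: 45 μL + 21.9 mL = 21945 μL total → factor 21945/45 = 487.67
Step 4: 0.32 mL + 5.3 mL = 5.62 mL total → factor 5.62/0.32 = 17.562
Step 5: 15 μL + 9.9 mL = 9915 μL total → factor 9915/15 = 661
Overall dilution factor = 9 × 17.455 × 487.67 × 17.562 × 661 = 8.8933 × 10^8
Stock = 0.225 nM × 8.8933 × 10^8 = 2.001 × 10^8 nM = 0.200 M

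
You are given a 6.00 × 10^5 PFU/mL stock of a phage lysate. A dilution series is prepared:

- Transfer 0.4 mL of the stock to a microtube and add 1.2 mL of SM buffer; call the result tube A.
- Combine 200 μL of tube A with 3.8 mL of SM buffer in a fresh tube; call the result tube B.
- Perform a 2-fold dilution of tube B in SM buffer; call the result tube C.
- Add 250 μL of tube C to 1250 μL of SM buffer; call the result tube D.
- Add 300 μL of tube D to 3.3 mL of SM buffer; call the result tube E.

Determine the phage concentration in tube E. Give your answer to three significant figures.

Step 1: 0.4 mL + 1.2 mL = 1.6 mL total → factor 1.6/0.4 = 4
Step 2: 200 μL + 3.8 mL = 4000 μL total → factor 4000/200 = 20
Step 3: 2-fold → factor 2
Step 4: 250 μL + 1250 μL = 1500 μL total → factor 1500/250 = 6
Step 5: 300 μL + 3.3 mL = 3600 μL total → factor 3600/300 = 12
Overall dilution factor = 4 × 20 × 2 × 6 × 12 = 11520
Final = 6.00 × 10^5 PFU/mL / 11520 = 52.1 PFU/mL

52.1 PFU/mL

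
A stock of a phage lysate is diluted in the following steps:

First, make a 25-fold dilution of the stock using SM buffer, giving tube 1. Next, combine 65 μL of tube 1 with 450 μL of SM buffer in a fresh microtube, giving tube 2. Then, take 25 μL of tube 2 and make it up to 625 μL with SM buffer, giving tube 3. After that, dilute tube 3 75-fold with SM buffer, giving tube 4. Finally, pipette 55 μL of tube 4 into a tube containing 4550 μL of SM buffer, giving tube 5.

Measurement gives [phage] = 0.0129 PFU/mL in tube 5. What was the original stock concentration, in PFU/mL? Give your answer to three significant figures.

4.01 × 10^5 PFU/mL

Step 1: 25-fold → factor 25
Step 2: 65 μL + 450 μL = 515 μL total → factor 515/65 = 7.9231
Step 3: 25 μL brought to 625 μL → factor 625/25 = 25
Step 4: 75-fold → factor 75
Step 5: 55 μL + 4550 μL = 4605 μL total → factor 4605/55 = 83.727
Overall dilution factor = 25 × 7.9231 × 25 × 75 × 83.727 = 3.1096 × 10^7
Stock = 0.0129 PFU/mL × 3.1096 × 10^7 = 4.01 × 10^5 PFU/mL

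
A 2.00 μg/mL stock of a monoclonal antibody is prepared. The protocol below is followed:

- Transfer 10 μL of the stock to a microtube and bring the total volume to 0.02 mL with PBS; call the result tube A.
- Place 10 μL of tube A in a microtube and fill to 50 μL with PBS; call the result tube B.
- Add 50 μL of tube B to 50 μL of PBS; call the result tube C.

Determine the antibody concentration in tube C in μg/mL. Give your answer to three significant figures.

Step 1: 10 μL brought to 0.02 mL → factor 20/10 = 2
Step 2: 10 μL brought to 50 μL → factor 50/10 = 5
Step 3: 50 μL + 50 μL = 100 μL total → factor 100/50 = 2
Overall dilution factor = 2 × 5 × 2 = 20
Final = 2.00 μg/mL / 20 = 0.100 μg/mL

0.100 μg/mL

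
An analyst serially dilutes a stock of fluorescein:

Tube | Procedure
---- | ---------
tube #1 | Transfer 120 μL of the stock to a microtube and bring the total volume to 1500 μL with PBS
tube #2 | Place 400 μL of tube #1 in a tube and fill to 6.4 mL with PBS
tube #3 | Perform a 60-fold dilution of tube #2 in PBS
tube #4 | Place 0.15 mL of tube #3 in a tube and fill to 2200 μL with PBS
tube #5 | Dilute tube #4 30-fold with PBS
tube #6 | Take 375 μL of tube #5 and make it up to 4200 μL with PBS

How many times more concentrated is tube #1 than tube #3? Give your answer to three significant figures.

960

Step 1: 120 μL brought to 1500 μL → factor 1500/120 = 12.5
Step 2: 400 μL brought to 6.4 mL → factor 6400/400 = 16
Step 3: 60-fold → factor 60
Dilution factor to tube #1 = 12.5; to tube #3 = 12000
[tube #1]/[tube #3] = (factor to tube #3)/(factor to tube #1) = 12000/12.5 = 960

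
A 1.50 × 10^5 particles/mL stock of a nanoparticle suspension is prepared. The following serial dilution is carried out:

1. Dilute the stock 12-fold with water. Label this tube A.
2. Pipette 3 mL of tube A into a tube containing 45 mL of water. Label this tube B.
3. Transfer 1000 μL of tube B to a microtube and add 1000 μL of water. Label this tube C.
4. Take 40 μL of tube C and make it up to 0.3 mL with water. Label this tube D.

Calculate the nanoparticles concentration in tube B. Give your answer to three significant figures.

Step 1: 12-fold → factor 12
Step 2: 3 mL + 45 mL = 48 mL total → factor 48/3 = 16
Dilution factor through tube B = 12 × 16 = 192
[tube B] = 1.50 × 10^5 particles/mL / 192 = 781 particles/mL

781 particles/mL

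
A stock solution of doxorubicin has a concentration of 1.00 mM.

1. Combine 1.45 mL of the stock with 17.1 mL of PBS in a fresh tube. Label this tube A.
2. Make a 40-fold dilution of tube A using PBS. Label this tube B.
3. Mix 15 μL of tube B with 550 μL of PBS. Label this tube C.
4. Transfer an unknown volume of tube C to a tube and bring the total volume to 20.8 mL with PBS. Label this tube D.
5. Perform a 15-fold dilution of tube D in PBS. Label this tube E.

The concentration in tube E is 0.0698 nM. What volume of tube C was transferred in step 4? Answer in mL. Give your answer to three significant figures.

0.420 mL

Step 1: 1.45 mL + 17.1 mL = 18.55 mL total → factor 18.55/1.45 = 12.793
Step 2: 40-fold → factor 40
Step 3: 15 μL + 550 μL = 565 μL total → factor 565/15 = 37.667
Step 4: v brought to 20.8 mL → factor = 20.8 mL/v
Step 5: 15-fold → factor 15
Product of known-step factors = 2.8912 × 10^5
Overall factor = 1.00 mM / (0.0698 nM) = 1.4327 × 10^7
Step-4 factor = 1.4327 × 10^7 / 2.8912 × 10^5 = 49.552
v = 20.8 mL / 49.552 = 0.420 mL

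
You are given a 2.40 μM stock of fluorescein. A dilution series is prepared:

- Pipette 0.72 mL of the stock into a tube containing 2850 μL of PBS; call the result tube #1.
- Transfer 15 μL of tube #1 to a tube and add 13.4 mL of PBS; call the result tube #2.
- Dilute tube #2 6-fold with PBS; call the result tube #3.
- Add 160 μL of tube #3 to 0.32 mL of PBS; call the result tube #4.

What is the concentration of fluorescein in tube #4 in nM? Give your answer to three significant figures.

Step 1: 0.72 mL + 2850 μL = 3.57 mL total → factor 3.57/0.72 = 4.9583
Step 2: 15 μL + 13.4 mL = 13415 μL total → factor 13415/15 = 894.33
Step 3: 6-fold → factor 6
Step 4: 160 μL + 0.32 mL = 480 μL total → factor 480/160 = 3
Overall dilution factor = 4.9583 × 894.33 × 6 × 3 = 79819
Final = 2.40 μM / 79819 = 3.007 × 10^-5 μM = 0.0301 nM

0.0301 nM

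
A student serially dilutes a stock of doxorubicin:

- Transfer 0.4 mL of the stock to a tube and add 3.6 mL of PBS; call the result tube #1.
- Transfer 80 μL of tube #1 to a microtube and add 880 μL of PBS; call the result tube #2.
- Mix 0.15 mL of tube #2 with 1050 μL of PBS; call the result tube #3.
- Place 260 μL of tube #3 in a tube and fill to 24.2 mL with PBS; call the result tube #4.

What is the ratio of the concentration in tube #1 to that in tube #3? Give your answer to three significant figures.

Step 1: 0.4 mL + 3.6 mL = 4 mL total → factor 4/0.4 = 10
Step 2: 80 μL + 880 μL = 960 μL total → factor 960/80 = 12
Step 3: 0.15 mL + 1050 μL = 1.2 mL total → factor 1.2/0.15 = 8
Dilution factor to tube #1 = 10; to tube #3 = 960
[tube #1]/[tube #3] = (factor to tube #3)/(factor to tube #1) = 960/10 = 96.0

96.0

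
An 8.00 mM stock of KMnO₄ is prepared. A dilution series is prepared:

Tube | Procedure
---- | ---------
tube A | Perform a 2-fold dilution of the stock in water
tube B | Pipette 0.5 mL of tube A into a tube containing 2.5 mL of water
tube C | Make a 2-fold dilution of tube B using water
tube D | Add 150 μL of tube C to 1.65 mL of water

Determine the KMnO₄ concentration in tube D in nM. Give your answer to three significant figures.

2.78 × 10^4 nM

Step 1: 2-fold → factor 2
Step 2: 0.5 mL + 2.5 mL = 3 mL total → factor 3/0.5 = 6
Step 3: 2-fold → factor 2
Step 4: 150 μL + 1.65 mL = 1800 μL total → factor 1800/150 = 12
Overall dilution factor = 2 × 6 × 2 × 12 = 288
Final = 8.00 mM / 288 = 0.02778 mM = 2.78 × 10^4 nM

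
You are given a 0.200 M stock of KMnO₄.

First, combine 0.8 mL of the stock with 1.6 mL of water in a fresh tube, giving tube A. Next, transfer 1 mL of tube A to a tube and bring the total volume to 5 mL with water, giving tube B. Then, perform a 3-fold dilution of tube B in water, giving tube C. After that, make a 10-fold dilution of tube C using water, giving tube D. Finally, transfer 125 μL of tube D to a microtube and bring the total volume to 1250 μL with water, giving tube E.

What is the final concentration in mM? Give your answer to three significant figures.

Step 1: 0.8 mL + 1.6 mL = 2.4 mL total → factor 2.4/0.8 = 3
Step 2: 1 mL brought to 5 mL → factor 5/1 = 5
Step 3: 3-fold → factor 3
Step 4: 10-fold → factor 10
Step 5: 125 μL brought to 1250 μL → factor 1250/125 = 10
Overall dilution factor = 3 × 5 × 3 × 10 × 10 = 4500
Final = 0.200 M / 4500 = 4.444 × 10^-5 M = 0.0444 mM

0.0444 mM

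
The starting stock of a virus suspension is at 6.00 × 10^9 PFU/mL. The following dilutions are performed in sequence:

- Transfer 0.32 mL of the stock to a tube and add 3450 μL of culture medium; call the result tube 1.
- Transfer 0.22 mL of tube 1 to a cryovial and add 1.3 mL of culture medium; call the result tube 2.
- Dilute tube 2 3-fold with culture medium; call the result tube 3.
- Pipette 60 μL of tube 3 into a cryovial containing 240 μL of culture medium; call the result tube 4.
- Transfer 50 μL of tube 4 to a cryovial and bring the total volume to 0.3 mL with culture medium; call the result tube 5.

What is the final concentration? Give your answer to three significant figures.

Step 1: 0.32 mL + 3450 μL = 3.77 mL total → factor 3.77/0.32 = 11.781
Step 2: 0.22 mL + 1.3 mL = 1.52 mL total → factor 1.52/0.22 = 6.9091
Step 3: 3-fold → factor 3
Step 4: 60 μL + 240 μL = 300 μL total → factor 300/60 = 5
Step 5: 50 μL brought to 0.3 mL → factor 300/50 = 6
Overall dilution factor = 11.781 × 6.9091 × 3 × 5 × 6 = 7325.8
Final = 6.00 × 10^9 PFU/mL / 7325.8 = 8.19 × 10^5 PFU/mL

8.19 × 10^5 PFU/mL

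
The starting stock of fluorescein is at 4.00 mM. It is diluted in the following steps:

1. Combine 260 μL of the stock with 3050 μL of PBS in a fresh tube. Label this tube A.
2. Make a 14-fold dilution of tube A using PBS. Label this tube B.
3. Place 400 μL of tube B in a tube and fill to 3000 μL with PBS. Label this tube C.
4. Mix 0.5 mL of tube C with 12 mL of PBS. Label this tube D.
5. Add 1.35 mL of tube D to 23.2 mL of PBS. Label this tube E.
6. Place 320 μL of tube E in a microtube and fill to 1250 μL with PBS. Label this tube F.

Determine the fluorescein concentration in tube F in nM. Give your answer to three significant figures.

Step 1: 260 μL + 3050 μL = 3310 μL total → factor 3310/260 = 12.731
Step 2: 14-fold → factor 14
Step 3: 400 μL brought to 3000 μL → factor 3000/400 = 7.5
Step 4: 0.5 mL + 12 mL = 12.5 mL total → factor 12.5/0.5 = 25
Step 5: 1.35 mL + 23.2 mL = 24.55 mL total → factor 24.55/1.35 = 18.185
Step 6: 320 μL brought to 1250 μL → factor 1250/320 = 3.9062
Overall dilution factor = 12.731 × 14 × 7.5 × 25 × 18.185 × 3.9062 = 2.3739 × 10^6
Final = 4.00 mM / 2.3739 × 10^6 = 1.685 × 10^-6 mM = 1.68 nM

1.68 nM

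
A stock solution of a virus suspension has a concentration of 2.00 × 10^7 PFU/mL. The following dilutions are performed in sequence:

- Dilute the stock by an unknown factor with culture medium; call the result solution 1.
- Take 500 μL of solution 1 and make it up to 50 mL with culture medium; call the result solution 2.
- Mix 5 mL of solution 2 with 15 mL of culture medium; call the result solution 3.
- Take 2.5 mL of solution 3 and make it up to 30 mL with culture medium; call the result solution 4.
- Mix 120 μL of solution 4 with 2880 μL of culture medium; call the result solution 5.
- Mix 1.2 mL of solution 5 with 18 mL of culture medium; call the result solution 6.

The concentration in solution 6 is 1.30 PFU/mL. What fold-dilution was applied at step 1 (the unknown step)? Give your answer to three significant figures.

8.01-fold

Step 1: unknown factor x
Step 2: 500 μL brought to 50 mL → factor 50000/500 = 100
Step 3: 5 mL + 15 mL = 20 mL total → factor 20/5 = 4
Step 4: 2.5 mL brought to 30 mL → factor 30/2.5 = 12
Step 5: 120 μL + 2880 μL = 3000 μL total → factor 3000/120 = 25
Step 6: 1.2 mL + 18 mL = 19.2 mL total → factor 19.2/1.2 = 16
Product of known-step factors = 1.92 × 10^6
Overall factor = 2.00 × 10^7 PFU/mL / (1.30 PFU/mL) = 1.5385 × 10^7
x = 1.5385 × 10^7 / 1.92 × 10^6 = 8.01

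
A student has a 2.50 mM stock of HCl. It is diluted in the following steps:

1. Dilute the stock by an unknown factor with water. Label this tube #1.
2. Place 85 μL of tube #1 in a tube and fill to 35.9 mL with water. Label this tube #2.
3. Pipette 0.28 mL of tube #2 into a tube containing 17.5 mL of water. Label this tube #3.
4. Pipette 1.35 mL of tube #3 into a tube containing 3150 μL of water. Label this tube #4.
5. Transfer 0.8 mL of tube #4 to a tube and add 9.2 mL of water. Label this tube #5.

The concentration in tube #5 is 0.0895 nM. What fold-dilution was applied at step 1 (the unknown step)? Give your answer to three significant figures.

Step 1: unknown factor x
Step 2: 85 μL brought to 35.9 mL → factor 35900/85 = 422.35
Step 3: 0.28 mL + 17.5 mL = 17.78 mL total → factor 17.78/0.28 = 63.5
Step 4: 1.35 mL + 3150 μL = 4.5 mL total → factor 4.5/1.35 = 3.3333
Step 5: 0.8 mL + 9.2 mL = 10 mL total → factor 10/0.8 = 12.5
Product of known-step factors = 1.1175 × 10^6
Overall factor = 2.50 mM / (0.0895 nM) = 2.7933 × 10^7
x = 2.7933 × 10^7 / 1.1175 × 10^6 = 25.0

25.0-fold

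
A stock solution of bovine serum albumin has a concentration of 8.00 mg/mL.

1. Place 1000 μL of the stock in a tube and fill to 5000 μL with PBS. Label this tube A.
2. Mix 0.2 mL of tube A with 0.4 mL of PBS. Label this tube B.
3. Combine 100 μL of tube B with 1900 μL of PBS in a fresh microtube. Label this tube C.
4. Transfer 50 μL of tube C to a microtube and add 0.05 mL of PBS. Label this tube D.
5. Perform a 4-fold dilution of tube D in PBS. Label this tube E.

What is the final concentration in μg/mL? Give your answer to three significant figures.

Step 1: 1000 μL brought to 5000 μL → factor 5000/1000 = 5
Step 2: 0.2 mL + 0.4 mL = 0.6 mL total → factor 0.6/0.2 = 3
Step 3: 100 μL + 1900 μL = 2000 μL total → factor 2000/100 = 20
Step 4: 50 μL + 0.05 mL = 100 μL total → factor 100/50 = 2
Step 5: 4-fold → factor 4
Overall dilution factor = 5 × 3 × 20 × 2 × 4 = 2400
Final = 8.00 mg/mL / 2400 = 0.003333 mg/mL = 3.33 μg/mL

3.33 μg/mL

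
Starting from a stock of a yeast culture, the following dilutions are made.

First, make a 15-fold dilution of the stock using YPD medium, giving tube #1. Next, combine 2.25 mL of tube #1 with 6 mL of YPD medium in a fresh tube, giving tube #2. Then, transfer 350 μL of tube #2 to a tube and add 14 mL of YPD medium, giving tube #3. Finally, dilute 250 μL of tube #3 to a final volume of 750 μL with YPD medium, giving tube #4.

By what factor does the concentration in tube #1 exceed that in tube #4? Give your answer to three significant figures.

451

Step 1: 15-fold → factor 15
Step 2: 2.25 mL + 6 mL = 8.25 mL total → factor 8.25/2.25 = 3.6667
Step 3: 350 μL + 14 mL = 14350 μL total → factor 14350/350 = 41
Step 4: 250 μL brought to 750 μL → factor 750/250 = 3
Dilution factor to tube #1 = 15; to tube #4 = 6765
[tube #1]/[tube #4] = (factor to tube #4)/(factor to tube #1) = 6765/15 = 451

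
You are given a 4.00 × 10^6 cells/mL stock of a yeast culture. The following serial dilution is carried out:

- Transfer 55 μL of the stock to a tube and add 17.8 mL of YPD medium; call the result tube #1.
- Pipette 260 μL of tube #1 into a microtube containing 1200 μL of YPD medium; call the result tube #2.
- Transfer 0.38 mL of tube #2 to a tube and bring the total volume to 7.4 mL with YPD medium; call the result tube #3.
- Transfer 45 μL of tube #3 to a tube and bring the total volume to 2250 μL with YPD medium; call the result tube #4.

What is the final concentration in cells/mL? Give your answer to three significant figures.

Step 1: 55 μL + 17.8 mL = 17855 μL total → factor 17855/55 = 324.64
Step 2: 260 μL + 1200 μL = 1460 μL total → factor 1460/260 = 5.6154
Step 3: 0.38 mL brought to 7.4 mL → factor 7.4/0.38 = 19.474
Step 4: 45 μL brought to 2250 μL → factor 2250/45 = 50
Overall dilution factor = 324.64 × 5.6154 × 19.474 × 50 = 1.775 × 10^6
Final = 4.00 × 10^6 cells/mL / 1.775 × 10^6 = 2.25 cells/mL

2.25 cells/mL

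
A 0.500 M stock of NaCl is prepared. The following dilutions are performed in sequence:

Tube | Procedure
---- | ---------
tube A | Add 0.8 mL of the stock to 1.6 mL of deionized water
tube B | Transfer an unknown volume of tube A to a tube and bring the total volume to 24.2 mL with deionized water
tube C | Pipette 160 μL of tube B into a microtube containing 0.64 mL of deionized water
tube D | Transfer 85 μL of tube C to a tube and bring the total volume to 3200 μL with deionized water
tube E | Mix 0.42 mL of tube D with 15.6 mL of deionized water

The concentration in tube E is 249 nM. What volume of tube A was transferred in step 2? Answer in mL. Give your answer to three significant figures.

Step 1: 0.8 mL + 1.6 mL = 2.4 mL total → factor 2.4/0.8 = 3
Step 2: v brought to 24.2 mL → factor = 24.2 mL/v
Step 3: 160 μL + 0.64 mL = 800 μL total → factor 800/160 = 5
Step 4: 85 μL brought to 3200 μL → factor 3200/85 = 37.647
Step 5: 0.42 mL + 15.6 mL = 16.02 mL total → factor 16.02/0.42 = 38.143
Product of known-step factors = 21539
Overall factor = 0.500 M / (249 nM) = 2.008 × 10^6
Step-2 factor = 2.008 × 10^6 / 21539 = 93.226
v = 24.2 mL / 93.226 = 0.260 mL

0.260 mL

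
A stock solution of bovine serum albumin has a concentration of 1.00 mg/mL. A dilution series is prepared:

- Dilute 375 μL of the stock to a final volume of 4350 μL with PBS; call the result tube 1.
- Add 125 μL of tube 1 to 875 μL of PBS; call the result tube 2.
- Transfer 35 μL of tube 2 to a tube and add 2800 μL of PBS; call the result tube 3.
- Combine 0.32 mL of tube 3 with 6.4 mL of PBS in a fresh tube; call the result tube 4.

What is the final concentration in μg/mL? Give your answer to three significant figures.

Step 1: 375 μL brought to 4350 μL → factor 4350/375 = 11.6
Step 2: 125 μL + 875 μL = 1000 μL total → factor 1000/125 = 8
Step 3: 35 μL + 2800 μL = 2835 μL total → factor 2835/35 = 81
Step 4: 0.32 mL + 6.4 mL = 6.72 mL total → factor 6.72/0.32 = 21
Overall dilution factor = 11.6 × 8 × 81 × 21 = 1.5785 × 10^5
Final = 1.00 mg/mL / 1.5785 × 10^5 = 6.335 × 10^-6 mg/mL = 0.00634 μg/mL

0.00634 μg/mL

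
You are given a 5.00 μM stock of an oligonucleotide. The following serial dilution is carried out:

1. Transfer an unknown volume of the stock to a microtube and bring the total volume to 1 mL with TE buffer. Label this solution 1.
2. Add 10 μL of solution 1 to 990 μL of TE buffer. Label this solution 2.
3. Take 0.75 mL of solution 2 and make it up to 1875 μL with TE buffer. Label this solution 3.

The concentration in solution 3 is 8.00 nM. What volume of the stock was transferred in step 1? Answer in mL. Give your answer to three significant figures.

0.400 mL

Step 1: v brought to 1 mL → factor = 1 mL/v
Step 2: 10 μL + 990 μL = 1000 μL total → factor 1000/10 = 100
Step 3: 0.75 mL brought to 1875 μL → factor 1.875/0.75 = 2.5
Product of known-step factors = 250
Overall factor = 5.00 μM / (8.00 nM) = 625
Step-1 factor = 625 / 250 = 2.5
v = 1 mL / 2.5 = 0.400 mL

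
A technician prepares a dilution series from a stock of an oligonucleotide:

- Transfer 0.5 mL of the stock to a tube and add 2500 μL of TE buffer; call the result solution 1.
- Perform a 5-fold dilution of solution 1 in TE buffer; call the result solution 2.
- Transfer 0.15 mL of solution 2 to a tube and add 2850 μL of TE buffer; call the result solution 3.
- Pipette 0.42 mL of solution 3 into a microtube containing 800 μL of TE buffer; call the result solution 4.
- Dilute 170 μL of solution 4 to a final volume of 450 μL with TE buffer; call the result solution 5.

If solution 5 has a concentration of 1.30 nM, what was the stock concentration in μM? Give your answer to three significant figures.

6.00 μM

Step 1: 0.5 mL + 2500 μL = 3 mL total → factor 3/0.5 = 6
Step 2: 5-fold → factor 5
Step 3: 0.15 mL + 2850 μL = 3 mL total → factor 3/0.15 = 20
Step 4: 0.42 mL + 800 μL = 1.22 mL total → factor 1.22/0.42 = 2.9048
Step 5: 170 μL brought to 450 μL → factor 450/170 = 2.6471
Overall dilution factor = 6 × 5 × 20 × 2.9048 × 2.6471 = 4613.4
Stock = 1.30 nM × 4613.4 = 5997 nM = 6.00 μM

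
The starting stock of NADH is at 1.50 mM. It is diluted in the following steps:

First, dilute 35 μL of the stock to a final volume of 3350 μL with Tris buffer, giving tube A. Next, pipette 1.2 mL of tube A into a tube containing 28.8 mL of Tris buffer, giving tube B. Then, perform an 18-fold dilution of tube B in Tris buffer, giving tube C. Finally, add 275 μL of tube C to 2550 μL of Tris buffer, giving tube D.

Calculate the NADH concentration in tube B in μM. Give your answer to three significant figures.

0.627 μM

Step 1: 35 μL brought to 3350 μL → factor 3350/35 = 95.714
Step 2: 1.2 mL + 28.8 mL = 30 mL total → factor 30/1.2 = 25
Dilution factor through tube B = 95.714 × 25 = 2392.9
[tube B] = 1.50 mM / 2392.9 = 0.0006269 mM = 0.627 μM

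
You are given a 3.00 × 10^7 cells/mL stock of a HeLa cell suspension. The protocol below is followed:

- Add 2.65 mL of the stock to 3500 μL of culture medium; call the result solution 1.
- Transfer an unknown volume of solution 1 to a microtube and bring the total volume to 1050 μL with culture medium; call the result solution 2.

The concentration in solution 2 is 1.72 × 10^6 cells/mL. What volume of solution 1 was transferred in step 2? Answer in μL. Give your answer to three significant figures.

Step 1: 2.65 mL + 3500 μL = 6.15 mL total → factor 6.15/2.65 = 2.3208
Step 2: v brought to 1050 μL → factor = 1050 μL/v
Product of known-step factors = 2.3208
Overall factor = 3.00 × 10^7 cells/mL / (1.72 × 10^6 cells/mL) = 17.442
Step-2 factor = 17.442 / 2.3208 = 7.5156
v = 1050 μL / 7.5156 = 140 μL

140 μL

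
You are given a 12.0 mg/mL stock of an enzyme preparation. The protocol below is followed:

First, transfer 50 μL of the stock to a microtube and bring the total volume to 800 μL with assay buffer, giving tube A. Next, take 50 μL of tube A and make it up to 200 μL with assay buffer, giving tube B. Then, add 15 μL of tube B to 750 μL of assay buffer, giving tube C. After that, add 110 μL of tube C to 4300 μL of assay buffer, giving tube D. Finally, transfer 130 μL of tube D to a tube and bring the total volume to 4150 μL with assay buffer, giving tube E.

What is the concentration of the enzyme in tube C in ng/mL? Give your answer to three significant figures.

Step 1: 50 μL brought to 800 μL → factor 800/50 = 16
Step 2: 50 μL brought to 200 μL → factor 200/50 = 4
Step 3: 15 μL + 750 μL = 765 μL total → factor 765/15 = 51
Dilution factor through tube C = 16 × 4 × 51 = 3264
[tube C] = 12.0 mg/mL / 3264 = 0.003676 mg/mL = 3.68 × 10^3 ng/mL

3.68 × 10^3 ng/mL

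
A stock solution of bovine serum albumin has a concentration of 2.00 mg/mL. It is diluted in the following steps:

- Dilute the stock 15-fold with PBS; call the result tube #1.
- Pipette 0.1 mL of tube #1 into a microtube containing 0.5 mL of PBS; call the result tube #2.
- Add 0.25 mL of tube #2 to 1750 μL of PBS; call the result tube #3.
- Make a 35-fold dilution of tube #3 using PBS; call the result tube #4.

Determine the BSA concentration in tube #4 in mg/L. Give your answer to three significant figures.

Step 1: 15-fold → factor 15
Step 2: 0.1 mL + 0.5 mL = 0.6 mL total → factor 0.6/0.1 = 6
Step 3: 0.25 mL + 1750 μL = 2 mL total → factor 2/0.25 = 8
Step 4: 35-fold → factor 35
Overall dilution factor = 15 × 6 × 8 × 35 = 25200
Final = 2.00 mg/mL / 25200 = 7.937 × 10^-5 mg/mL = 0.0794 mg/L

0.0794 mg/L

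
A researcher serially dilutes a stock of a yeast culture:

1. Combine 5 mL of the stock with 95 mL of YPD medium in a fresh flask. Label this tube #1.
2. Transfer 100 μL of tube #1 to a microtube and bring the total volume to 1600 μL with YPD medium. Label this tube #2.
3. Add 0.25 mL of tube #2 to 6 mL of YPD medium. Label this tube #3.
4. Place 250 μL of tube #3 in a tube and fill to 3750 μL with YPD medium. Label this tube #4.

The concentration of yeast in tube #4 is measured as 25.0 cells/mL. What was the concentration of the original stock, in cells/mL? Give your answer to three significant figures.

Step 1: 5 mL + 95 mL = 100 mL total → factor 100/5 = 20
Step 2: 100 μL brought to 1600 μL → factor 1600/100 = 16
Step 3: 0.25 mL + 6 mL = 6.25 mL total → factor 6.25/0.25 = 25
Step 4: 250 μL brought to 3750 μL → factor 3750/250 = 15
Overall dilution factor = 20 × 16 × 25 × 15 = 1.2 × 10^5
Stock = 25.0 cells/mL × 1.2 × 10^5 = 3.00 × 10^6 cells/mL

3.00 × 10^6 cells/mL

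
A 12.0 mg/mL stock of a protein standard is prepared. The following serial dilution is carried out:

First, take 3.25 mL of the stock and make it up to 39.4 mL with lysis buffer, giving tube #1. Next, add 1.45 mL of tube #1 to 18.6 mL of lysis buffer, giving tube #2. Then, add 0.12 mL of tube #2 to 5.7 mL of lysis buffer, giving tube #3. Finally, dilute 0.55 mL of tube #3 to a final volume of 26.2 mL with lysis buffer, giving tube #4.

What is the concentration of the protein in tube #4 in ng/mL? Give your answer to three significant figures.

31.0 ng/mL

Step 1: 3.25 mL brought to 39.4 mL → factor 39.4/3.25 = 12.123
Step 2: 1.45 mL + 18.6 mL = 20.05 mL total → factor 20.05/1.45 = 13.828
Step 3: 0.12 mL + 5.7 mL = 5.82 mL total → factor 5.82/0.12 = 48.5
Step 4: 0.55 mL brought to 26.2 mL → factor 26.2/0.55 = 47.636
Overall dilution factor = 12.123 × 13.828 × 48.5 × 47.636 = 3.8729 × 10^5
Final = 12.0 mg/mL / 3.8729 × 10^5 = 3.098 × 10^-5 mg/mL = 31.0 ng/mL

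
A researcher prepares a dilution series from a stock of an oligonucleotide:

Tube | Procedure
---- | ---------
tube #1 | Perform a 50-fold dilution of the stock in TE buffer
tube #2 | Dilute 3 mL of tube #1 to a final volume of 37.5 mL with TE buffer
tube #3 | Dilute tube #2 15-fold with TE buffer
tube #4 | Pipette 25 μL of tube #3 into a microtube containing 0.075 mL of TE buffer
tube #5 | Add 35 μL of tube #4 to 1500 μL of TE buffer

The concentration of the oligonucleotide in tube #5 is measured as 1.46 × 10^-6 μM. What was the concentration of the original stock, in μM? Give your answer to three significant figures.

2.40 μM

Step 1: 50-fold → factor 50
Step 2: 3 mL brought to 37.5 mL → factor 37.5/3 = 12.5
Step 3: 15-fold → factor 15
Step 4: 25 μL + 0.075 mL = 100 μL total → factor 100/25 = 4
Step 5: 35 μL + 1500 μL = 1535 μL total → factor 1535/35 = 43.857
Overall dilution factor = 50 × 12.5 × 15 × 4 × 43.857 = 1.6446 × 10^6
Stock = 1.46 × 10^-6 μM × 1.6446 × 10^6 = 2.40 μM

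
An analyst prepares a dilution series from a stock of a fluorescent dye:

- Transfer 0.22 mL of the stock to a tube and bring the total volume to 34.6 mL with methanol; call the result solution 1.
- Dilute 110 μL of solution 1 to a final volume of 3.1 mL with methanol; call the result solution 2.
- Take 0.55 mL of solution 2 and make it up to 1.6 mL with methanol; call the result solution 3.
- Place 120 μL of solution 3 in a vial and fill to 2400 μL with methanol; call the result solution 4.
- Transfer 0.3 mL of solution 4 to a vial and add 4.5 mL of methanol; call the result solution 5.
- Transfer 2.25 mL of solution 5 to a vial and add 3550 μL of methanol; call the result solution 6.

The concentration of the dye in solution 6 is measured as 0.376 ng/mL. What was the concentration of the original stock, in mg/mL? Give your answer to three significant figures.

4.00 mg/mL

Step 1: 0.22 mL brought to 34.6 mL → factor 34.6/0.22 = 157.27
Step 2: 110 μL brought to 3.1 mL → factor 3100/110 = 28.182
Step 3: 0.55 mL brought to 1.6 mL → factor 1.6/0.55 = 2.9091
Step 4: 120 μL brought to 2400 μL → factor 2400/120 = 20
Step 5: 0.3 mL + 4.5 mL = 4.8 mL total → factor 4.8/0.3 = 16
Step 6: 2.25 mL + 3550 μL = 5.8 mL total → factor 5.8/2.25 = 2.5778
Overall dilution factor = 157.27 × 28.182 × 2.9091 × 20 × 16 × 2.5778 = 1.0636 × 10^7
Stock = 0.376 ng/mL × 1.0636 × 10^7 = 3.999 × 10^6 ng/mL = 4.00 mg/mL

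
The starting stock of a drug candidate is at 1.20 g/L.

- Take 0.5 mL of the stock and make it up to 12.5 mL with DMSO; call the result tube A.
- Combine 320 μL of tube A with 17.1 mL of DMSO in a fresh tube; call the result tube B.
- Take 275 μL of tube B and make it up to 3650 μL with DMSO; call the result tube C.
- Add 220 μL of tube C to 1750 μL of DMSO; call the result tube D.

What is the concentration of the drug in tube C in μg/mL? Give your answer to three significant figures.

0.0664 μg/mL

Step 1: 0.5 mL brought to 12.5 mL → factor 12.5/0.5 = 25
Step 2: 320 μL + 17.1 mL = 17420 μL total → factor 17420/320 = 54.438
Step 3: 275 μL brought to 3650 μL → factor 3650/275 = 13.273
Dilution factor through tube C = 25 × 54.438 × 13.273 = 18063
[tube C] = 1.20 g/L / 18063 = 6.643 × 10^-5 g/L = 0.0664 μg/mL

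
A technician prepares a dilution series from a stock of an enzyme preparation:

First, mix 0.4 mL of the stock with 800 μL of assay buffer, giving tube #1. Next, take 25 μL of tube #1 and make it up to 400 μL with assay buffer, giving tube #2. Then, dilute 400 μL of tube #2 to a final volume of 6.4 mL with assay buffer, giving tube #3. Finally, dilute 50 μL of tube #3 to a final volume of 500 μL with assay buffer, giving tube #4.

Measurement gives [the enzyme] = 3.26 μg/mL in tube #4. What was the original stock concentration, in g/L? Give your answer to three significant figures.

Step 1: 0.4 mL + 800 μL = 1.2 mL total → factor 1.2/0.4 = 3
Step 2: 25 μL brought to 400 μL → factor 400/25 = 16
Step 3: 400 μL brought to 6.4 mL → factor 6400/400 = 16
Step 4: 50 μL brought to 500 μL → factor 500/50 = 10
Overall dilution factor = 3 × 16 × 16 × 10 = 7680
Stock = 3.26 μg/mL × 7680 = 2.504 × 10^4 μg/mL = 25.0 g/L

25.0 g/L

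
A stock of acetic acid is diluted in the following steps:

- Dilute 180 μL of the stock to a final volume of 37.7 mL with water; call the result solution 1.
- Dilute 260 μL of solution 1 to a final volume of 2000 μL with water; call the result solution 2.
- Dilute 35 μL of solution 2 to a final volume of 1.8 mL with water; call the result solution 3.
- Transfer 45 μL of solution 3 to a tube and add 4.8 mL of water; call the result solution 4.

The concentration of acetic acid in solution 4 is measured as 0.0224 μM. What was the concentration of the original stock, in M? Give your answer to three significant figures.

Step 1: 180 μL brought to 37.7 mL → factor 37700/180 = 209.44
Step 2: 260 μL brought to 2000 μL → factor 2000/260 = 7.6923
Step 3: 35 μL brought to 1.8 mL → factor 1800/35 = 51.429
Step 4: 45 μL + 4.8 mL = 4845 μL total → factor 4845/45 = 107.67
Overall dilution factor = 209.44 × 7.6923 × 51.429 × 107.67 = 8.921 × 10^6
Stock = 0.0224 μM × 8.921 × 10^6 = 1.998 × 10^5 μM = 0.200 M

0.200 M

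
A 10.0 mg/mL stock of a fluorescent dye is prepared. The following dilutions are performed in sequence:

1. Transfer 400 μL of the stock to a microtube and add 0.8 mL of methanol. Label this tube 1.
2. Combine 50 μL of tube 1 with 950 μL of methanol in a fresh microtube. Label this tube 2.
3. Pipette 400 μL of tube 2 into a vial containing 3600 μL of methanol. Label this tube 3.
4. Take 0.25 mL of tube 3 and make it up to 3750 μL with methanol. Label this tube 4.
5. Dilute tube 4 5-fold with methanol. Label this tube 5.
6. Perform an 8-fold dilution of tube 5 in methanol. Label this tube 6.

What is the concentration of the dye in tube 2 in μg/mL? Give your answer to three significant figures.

167 μg/mL

Step 1: 400 μL + 0.8 mL = 1200 μL total → factor 1200/400 = 3
Step 2: 50 μL + 950 μL = 1000 μL total → factor 1000/50 = 20
Dilution factor through tube 2 = 3 × 20 = 60
[tube 2] = 10.0 mg/mL / 60 = 0.1667 mg/mL = 167 μg/mL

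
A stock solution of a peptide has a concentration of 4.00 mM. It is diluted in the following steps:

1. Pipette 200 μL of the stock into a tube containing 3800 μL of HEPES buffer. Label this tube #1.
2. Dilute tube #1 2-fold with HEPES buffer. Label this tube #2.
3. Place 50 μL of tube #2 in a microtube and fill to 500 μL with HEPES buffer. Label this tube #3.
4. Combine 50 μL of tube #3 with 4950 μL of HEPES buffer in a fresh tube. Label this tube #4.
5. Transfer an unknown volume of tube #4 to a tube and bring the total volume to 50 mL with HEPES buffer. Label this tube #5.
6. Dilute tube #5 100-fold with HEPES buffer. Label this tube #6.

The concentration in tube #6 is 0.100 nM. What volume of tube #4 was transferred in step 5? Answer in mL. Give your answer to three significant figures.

5.00 mL

Step 1: 200 μL + 3800 μL = 4000 μL total → factor 4000/200 = 20
Step 2: 2-fold → factor 2
Step 3: 50 μL brought to 500 μL → factor 500/50 = 10
Step 4: 50 μL + 4950 μL = 5000 μL total → factor 5000/50 = 100
Step 5: v brought to 50 mL → factor = 50 mL/v
Step 6: 100-fold → factor 100
Product of known-step factors = 4 × 10^6
Overall factor = 4.00 mM / (0.100 nM) = 4 × 10^7
Step-5 factor = 4 × 10^7 / 4 × 10^6 = 10
v = 50 mL / 10 = 5.00 mL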